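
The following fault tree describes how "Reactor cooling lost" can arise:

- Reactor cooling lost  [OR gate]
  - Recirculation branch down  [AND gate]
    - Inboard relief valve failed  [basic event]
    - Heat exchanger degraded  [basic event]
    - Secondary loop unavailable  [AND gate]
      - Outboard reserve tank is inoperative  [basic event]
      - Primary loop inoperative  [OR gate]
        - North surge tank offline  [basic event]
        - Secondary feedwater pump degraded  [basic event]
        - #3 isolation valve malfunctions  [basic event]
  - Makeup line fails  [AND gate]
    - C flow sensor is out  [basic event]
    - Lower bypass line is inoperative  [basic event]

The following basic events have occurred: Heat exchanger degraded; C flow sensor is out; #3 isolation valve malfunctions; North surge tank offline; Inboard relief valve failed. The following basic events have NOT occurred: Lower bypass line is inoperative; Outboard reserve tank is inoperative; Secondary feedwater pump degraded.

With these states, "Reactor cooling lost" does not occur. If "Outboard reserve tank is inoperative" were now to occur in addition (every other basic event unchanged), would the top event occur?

Yes

Counterfactual: set "Outboard reserve tank is inoperative" to occurred.
Primary loop inoperative [OR]: North surge tank offline=occurs, Secondary feedwater pump degraded=not, #3 isolation valve malfunctions=occurs → at least one input occurs → occurs.
Secondary loop unavailable [AND]: Outboard reserve tank is inoperative=occurs, Primary loop inoperative=occurs → all inputs occur → occurs.
Recirculation branch down [AND]: Inboard relief valve failed=occurs, Heat exchanger degraded=occurs, Secondary loop unavailable=occurs → all inputs occur → occurs.
Makeup line fails [AND]: C flow sensor is out=occurs, Lower bypass line is inoperative=not → not all inputs occur → does not occur.
Reactor cooling lost [OR]: Recirculation branch down=occurs, Makeup line fails=not → at least one input occurs → occurs.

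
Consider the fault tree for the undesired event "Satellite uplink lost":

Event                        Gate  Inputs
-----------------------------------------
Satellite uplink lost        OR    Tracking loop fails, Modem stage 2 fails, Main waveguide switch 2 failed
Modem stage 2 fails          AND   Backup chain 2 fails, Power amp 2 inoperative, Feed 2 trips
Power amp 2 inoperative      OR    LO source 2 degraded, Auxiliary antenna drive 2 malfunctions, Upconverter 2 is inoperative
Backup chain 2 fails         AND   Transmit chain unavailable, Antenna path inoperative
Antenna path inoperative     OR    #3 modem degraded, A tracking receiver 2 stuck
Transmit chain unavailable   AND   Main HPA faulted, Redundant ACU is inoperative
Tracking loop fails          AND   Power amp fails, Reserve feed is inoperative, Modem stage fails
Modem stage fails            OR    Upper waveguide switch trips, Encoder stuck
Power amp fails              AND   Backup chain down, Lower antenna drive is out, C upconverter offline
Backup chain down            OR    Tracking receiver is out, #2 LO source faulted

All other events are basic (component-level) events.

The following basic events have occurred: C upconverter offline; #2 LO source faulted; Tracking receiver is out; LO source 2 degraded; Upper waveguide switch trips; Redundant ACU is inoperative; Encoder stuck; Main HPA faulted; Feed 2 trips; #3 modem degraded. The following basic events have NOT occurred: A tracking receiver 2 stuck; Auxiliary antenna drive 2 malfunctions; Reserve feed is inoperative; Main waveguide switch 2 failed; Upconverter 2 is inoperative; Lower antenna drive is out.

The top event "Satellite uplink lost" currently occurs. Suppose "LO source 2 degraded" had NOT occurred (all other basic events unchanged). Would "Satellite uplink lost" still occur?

No

Counterfactual: set "LO source 2 degraded" to not occurred.
Backup chain down [OR]: Tracking receiver is out=occurs, #2 LO source faulted=occurs → at least one input occurs → occurs.
Power amp fails [AND]: Backup chain down=occurs, Lower antenna drive is out=not, C upconverter offline=occurs → not all inputs occur → does not occur.
Modem stage fails [OR]: Upper waveguide switch trips=occurs, Encoder stuck=occurs → at least one input occurs → occurs.
Tracking loop fails [AND]: Power amp fails=not, Reserve feed is inoperative=not, Modem stage fails=occurs → not all inputs occur → does not occur.
Transmit chain unavailable [AND]: Main HPA faulted=occurs, Redundant ACU is inoperative=occurs → all inputs occur → occurs.
Antenna path inoperative [OR]: #3 modem degraded=occurs, A tracking receiver 2 stuck=not → at least one input occurs → occurs.
Backup chain 2 fails [AND]: Transmit chain unavailable=occurs, Antenna path inoperative=occurs → all inputs occur → occurs.
Power amp 2 inoperative [OR]: LO source 2 degraded=not, Auxiliary antenna drive 2 malfunctions=not, Upconverter 2 is inoperative=not → no input occurs → does not occur.
Modem stage 2 fails [AND]: Backup chain 2 fails=occurs, Power amp 2 inoperative=not, Feed 2 trips=occurs → not all inputs occur → does not occur.
Satellite uplink lost [OR]: Tracking loop fails=not, Modem stage 2 fails=not, Main waveguide switch 2 failed=not → no input occurs → does not occur.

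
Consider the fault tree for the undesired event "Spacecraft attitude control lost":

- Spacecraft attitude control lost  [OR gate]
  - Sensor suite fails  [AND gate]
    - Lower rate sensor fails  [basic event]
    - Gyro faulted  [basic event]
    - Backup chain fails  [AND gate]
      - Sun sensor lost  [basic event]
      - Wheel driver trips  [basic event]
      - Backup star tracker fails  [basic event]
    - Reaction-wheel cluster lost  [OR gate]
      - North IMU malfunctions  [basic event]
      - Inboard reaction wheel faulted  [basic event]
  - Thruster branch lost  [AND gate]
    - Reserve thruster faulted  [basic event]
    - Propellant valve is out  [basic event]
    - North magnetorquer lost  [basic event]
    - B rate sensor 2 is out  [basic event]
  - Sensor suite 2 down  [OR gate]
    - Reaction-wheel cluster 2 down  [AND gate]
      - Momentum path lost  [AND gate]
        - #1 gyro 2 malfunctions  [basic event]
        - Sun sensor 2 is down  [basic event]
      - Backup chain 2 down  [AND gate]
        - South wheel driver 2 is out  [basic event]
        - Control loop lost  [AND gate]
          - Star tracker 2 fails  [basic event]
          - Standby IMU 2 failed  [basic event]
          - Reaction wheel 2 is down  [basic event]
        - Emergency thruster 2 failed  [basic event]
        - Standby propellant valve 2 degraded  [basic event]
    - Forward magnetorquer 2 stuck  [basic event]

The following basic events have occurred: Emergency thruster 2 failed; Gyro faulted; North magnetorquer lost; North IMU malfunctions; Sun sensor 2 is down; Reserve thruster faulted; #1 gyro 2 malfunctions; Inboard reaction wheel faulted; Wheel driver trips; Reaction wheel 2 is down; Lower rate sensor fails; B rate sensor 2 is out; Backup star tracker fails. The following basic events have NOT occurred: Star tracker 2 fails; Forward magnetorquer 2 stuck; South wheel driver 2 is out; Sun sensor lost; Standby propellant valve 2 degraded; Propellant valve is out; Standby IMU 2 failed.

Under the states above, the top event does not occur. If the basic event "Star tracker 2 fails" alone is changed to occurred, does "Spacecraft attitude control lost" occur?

No

Counterfactual: set "Star tracker 2 fails" to occurred.
Backup chain fails [AND]: Sun sensor lost=not, Wheel driver trips=occurs, Backup star tracker fails=occurs → not all inputs occur → does not occur.
Reaction-wheel cluster lost [OR]: North IMU malfunctions=occurs, Inboard reaction wheel faulted=occurs → at least one input occurs → occurs.
Sensor suite fails [AND]: Lower rate sensor fails=occurs, Gyro faulted=occurs, Backup chain fails=not, Reaction-wheel cluster lost=occurs → not all inputs occur → does not occur.
Thruster branch lost [AND]: Reserve thruster faulted=occurs, Propellant valve is out=not, North magnetorquer lost=occurs, B rate sensor 2 is out=occurs → not all inputs occur → does not occur.
Momentum path lost [AND]: #1 gyro 2 malfunctions=occurs, Sun sensor 2 is down=occurs → all inputs occur → occurs.
Control loop lost [AND]: Star tracker 2 fails=occurs, Standby IMU 2 failed=not, Reaction wheel 2 is down=occurs → not all inputs occur → does not occur.
Backup chain 2 down [AND]: South wheel driver 2 is out=not, Control loop lost=not, Emergency thruster 2 failed=occurs, Standby propellant valve 2 degraded=not → not all inputs occur → does not occur.
Reaction-wheel cluster 2 down [AND]: Momentum path lost=occurs, Backup chain 2 down=not → not all inputs occur → does not occur.
Sensor suite 2 down [OR]: Reaction-wheel cluster 2 down=not, Forward magnetorquer 2 stuck=not → no input occurs → does not occur.
Spacecraft attitude control lost [OR]: Sensor suite fails=not, Thruster branch lost=not, Sensor suite 2 down=not → no input occurs → does not occur.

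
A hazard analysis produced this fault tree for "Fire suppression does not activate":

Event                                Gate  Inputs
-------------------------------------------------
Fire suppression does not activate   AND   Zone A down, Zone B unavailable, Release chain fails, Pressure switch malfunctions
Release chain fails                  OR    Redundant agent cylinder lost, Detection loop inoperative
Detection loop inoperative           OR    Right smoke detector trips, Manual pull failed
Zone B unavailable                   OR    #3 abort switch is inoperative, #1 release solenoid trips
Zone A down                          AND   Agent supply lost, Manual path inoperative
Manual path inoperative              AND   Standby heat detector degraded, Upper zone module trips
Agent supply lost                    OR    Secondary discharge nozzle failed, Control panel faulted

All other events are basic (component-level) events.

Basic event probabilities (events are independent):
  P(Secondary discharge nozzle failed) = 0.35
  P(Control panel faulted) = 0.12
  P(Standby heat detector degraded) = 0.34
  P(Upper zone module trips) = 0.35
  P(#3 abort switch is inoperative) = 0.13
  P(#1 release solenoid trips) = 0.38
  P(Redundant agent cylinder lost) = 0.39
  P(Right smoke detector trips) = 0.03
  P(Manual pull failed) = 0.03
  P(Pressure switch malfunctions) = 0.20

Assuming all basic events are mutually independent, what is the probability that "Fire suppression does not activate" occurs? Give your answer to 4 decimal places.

0.0020

P(Agent supply lost) [OR] = 1 − (1−0.35) × (1−0.12) = 0.428000
P(Manual path inoperative) [AND] = 0.34 × 0.35 = 0.119000
P(Zone A down) [AND] = 0.428000 × 0.119000 = 0.050932
P(Zone B unavailable) [OR] = 1 − (1−0.13) × (1−0.38) = 0.460600
P(Detection loop inoperative) [OR] = 1 − (1−0.03) × (1−0.03) = 0.059100
P(Release chain fails) [OR] = 1 − (1−0.39) × (1−0.059100) = 0.426051
P(Fire suppression does not activate) [AND] = 0.050932 × 0.460600 × 0.426051 × 0.20 = 0.001999
Rounded to 4 decimal places: P(Fire suppression does not activate) ≈ 0.0020.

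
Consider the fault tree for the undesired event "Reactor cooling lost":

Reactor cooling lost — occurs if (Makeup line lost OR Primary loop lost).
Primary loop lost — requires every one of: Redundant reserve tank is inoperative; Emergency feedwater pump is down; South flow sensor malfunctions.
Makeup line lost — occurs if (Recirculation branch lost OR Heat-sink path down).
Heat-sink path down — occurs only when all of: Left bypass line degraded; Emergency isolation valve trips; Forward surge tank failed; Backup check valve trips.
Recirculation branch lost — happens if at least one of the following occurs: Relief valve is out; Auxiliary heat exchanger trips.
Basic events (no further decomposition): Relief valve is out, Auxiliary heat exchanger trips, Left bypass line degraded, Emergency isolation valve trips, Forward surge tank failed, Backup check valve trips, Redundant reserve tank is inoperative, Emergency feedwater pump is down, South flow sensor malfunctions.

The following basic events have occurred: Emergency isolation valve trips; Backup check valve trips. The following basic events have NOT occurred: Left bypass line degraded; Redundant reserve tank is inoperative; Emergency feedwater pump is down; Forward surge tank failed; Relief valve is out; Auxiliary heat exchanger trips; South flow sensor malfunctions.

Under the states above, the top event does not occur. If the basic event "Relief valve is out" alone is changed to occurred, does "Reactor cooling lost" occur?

Counterfactual: set "Relief valve is out" to occurred.
Recirculation branch lost [OR]: Relief valve is out=occurs, Auxiliary heat exchanger trips=not → at least one input occurs → occurs.
Heat-sink path down [AND]: Left bypass line degraded=not, Emergency isolation valve trips=occurs, Forward surge tank failed=not, Backup check valve trips=occurs → not all inputs occur → does not occur.
Makeup line lost [OR]: Recirculation branch lost=occurs, Heat-sink path down=not → at least one input occurs → occurs.
Primary loop lost [AND]: Redundant reserve tank is inoperative=not, Emergency feedwater pump is down=not, South flow sensor malfunctions=not → not all inputs occur → does not occur.
Reactor cooling lost [OR]: Makeup line lost=occurs, Primary loop lost=not → at least one input occurs → occurs.

Yes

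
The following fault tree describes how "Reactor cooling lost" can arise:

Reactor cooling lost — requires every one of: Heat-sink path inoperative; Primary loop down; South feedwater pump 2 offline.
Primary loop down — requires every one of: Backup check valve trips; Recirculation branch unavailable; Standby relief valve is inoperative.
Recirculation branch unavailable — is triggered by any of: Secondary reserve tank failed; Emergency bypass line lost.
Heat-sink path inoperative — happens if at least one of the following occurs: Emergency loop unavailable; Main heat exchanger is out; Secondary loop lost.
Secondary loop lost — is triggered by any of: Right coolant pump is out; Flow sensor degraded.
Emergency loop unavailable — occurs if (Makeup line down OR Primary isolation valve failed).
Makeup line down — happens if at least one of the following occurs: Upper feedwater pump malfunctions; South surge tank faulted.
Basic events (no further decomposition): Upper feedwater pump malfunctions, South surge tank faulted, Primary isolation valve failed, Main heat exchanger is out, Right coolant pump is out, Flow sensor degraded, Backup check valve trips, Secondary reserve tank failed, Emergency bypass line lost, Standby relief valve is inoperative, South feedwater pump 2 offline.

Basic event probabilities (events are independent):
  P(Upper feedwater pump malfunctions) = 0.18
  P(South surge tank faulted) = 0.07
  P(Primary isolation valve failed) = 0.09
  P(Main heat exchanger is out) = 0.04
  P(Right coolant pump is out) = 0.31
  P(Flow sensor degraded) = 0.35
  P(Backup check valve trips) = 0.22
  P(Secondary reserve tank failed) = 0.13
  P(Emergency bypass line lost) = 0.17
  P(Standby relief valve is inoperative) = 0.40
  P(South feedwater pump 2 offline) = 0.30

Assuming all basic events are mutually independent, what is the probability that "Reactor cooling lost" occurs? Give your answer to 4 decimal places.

P(Makeup line down) [OR] = 1 − (1−0.18) × (1−0.07) = 0.237400
P(Emergency loop unavailable) [OR] = 1 − (1−0.237400) × (1−0.09) = 0.306034
P(Secondary loop lost) [OR] = 1 − (1−0.31) × (1−0.35) = 0.551500
P(Heat-sink path inoperative) [OR] = 1 − (1−0.306034) × (1−0.04) × (1−0.551500) = 0.701206
P(Recirculation branch unavailable) [OR] = 1 − (1−0.13) × (1−0.17) = 0.277900
P(Primary loop down) [AND] = 0.22 × 0.277900 × 0.40 = 0.024455
P(Reactor cooling lost) [AND] = 0.701206 × 0.024455 × 0.30 = 0.005144
Rounded to 4 decimal places: P(Reactor cooling lost) ≈ 0.0051.

0.0051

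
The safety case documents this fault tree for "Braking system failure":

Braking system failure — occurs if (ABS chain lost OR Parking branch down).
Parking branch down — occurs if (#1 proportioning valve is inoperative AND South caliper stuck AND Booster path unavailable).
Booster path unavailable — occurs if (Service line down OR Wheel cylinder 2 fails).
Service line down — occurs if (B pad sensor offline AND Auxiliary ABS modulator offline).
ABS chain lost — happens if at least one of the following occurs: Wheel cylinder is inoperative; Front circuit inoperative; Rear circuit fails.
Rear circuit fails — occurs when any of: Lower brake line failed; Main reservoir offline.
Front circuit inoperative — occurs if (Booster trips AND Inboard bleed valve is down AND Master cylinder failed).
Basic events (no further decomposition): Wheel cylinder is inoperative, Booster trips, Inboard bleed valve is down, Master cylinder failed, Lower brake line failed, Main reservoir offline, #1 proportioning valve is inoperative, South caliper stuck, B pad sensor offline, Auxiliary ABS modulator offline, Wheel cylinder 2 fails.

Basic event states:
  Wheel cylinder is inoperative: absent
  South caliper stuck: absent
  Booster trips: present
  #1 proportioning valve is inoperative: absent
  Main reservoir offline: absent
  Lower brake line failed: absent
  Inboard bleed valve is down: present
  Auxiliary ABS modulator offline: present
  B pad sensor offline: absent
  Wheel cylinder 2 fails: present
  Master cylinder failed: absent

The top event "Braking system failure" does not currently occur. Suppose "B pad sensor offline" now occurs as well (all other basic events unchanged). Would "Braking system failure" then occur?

No

Counterfactual: set "B pad sensor offline" to occurred.
Front circuit inoperative [AND]: Booster trips=occurs, Inboard bleed valve is down=occurs, Master cylinder failed=not → not all inputs occur → does not occur.
Rear circuit fails [OR]: Lower brake line failed=not, Main reservoir offline=not → no input occurs → does not occur.
ABS chain lost [OR]: Wheel cylinder is inoperative=not, Front circuit inoperative=not, Rear circuit fails=not → no input occurs → does not occur.
Service line down [AND]: B pad sensor offline=occurs, Auxiliary ABS modulator offline=occurs → all inputs occur → occurs.
Booster path unavailable [OR]: Service line down=occurs, Wheel cylinder 2 fails=occurs → at least one input occurs → occurs.
Parking branch down [AND]: #1 proportioning valve is inoperative=not, South caliper stuck=not, Booster path unavailable=occurs → not all inputs occur → does not occur.
Braking system failure [OR]: ABS chain lost=not, Parking branch down=not → no input occurs → does not occur.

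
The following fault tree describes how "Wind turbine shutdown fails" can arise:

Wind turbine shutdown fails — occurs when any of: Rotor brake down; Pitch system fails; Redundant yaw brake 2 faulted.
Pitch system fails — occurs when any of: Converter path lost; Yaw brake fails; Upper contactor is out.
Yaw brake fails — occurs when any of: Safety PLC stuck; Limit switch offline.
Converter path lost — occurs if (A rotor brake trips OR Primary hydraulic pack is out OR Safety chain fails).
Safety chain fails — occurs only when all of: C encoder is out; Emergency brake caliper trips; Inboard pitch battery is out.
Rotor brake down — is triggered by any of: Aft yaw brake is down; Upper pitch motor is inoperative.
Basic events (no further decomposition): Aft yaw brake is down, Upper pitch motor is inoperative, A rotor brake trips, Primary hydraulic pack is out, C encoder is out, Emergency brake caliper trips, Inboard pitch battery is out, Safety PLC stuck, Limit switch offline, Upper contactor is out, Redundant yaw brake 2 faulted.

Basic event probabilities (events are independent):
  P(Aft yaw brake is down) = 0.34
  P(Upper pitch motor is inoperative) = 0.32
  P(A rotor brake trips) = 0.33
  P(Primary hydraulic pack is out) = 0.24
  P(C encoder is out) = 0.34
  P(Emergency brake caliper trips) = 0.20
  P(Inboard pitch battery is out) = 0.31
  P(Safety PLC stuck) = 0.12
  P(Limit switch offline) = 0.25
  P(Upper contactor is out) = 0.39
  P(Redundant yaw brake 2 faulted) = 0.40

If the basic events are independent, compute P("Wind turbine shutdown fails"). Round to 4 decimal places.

0.9460

P(Rotor brake down) [OR] = 1 − (1−0.34) × (1−0.32) = 0.551200
P(Safety chain fails) [AND] = 0.34 × 0.20 × 0.31 = 0.021080
P(Converter path lost) [OR] = 1 − (1−0.33) × (1−0.24) × (1−0.021080) = 0.501534
P(Yaw brake fails) [OR] = 1 − (1−0.12) × (1−0.25) = 0.340000
P(Pitch system fails) [OR] = 1 − (1−0.501534) × (1−0.340000) × (1−0.39) = 0.799318
P(Wind turbine shutdown fails) [OR] = 1 − (1−0.551200) × (1−0.799318) × (1−0.40) = 0.945960
Rounded to 4 decimal places: P(Wind turbine shutdown fails) ≈ 0.9460.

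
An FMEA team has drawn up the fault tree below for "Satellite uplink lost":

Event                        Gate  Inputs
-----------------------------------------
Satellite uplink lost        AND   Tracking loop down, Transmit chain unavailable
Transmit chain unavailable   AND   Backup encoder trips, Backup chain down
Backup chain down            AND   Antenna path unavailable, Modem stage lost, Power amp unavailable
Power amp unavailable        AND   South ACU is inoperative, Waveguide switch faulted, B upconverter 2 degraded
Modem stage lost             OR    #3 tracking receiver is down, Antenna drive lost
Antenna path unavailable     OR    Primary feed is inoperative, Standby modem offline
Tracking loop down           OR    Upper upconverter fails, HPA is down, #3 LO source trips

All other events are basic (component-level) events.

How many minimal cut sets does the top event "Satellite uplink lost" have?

Tracking loop down [OR]: union of children's cut sets → 3 cut set(s).
Antenna path unavailable [OR]: union of children's cut sets → 2 cut set(s).
Modem stage lost [OR]: union of children's cut sets → 2 cut set(s).
Power amp unavailable [AND]: one cut set from each child combined → 1 × 1 × 1 = 1 cut set(s).
Backup chain down [AND]: one cut set from each child combined → 2 × 2 × 1 = 4 cut set(s).
Transmit chain unavailable [AND]: one cut set from each child combined → 1 × 4 = 4 cut set(s).
Satellite uplink lost [AND]: one cut set from each child combined → 3 × 4 = 12 cut set(s).

12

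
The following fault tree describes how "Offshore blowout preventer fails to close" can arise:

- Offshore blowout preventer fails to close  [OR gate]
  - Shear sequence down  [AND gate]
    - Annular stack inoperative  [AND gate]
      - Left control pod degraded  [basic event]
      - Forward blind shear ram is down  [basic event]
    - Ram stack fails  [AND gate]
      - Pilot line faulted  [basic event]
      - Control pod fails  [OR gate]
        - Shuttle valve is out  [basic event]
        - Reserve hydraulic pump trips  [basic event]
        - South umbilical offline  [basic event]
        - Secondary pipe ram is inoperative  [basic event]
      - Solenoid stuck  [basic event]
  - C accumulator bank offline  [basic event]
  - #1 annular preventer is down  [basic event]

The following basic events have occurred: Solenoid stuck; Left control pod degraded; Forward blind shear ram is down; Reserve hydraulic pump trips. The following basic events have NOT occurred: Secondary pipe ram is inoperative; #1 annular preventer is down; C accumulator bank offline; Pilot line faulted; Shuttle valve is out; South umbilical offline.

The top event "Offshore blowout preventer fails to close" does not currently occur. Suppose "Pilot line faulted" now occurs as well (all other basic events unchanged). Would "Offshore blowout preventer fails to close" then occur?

Counterfactual: set "Pilot line faulted" to occurred.
Annular stack inoperative [AND]: Left control pod degraded=occurs, Forward blind shear ram is down=occurs → all inputs occur → occurs.
Control pod fails [OR]: Shuttle valve is out=not, Reserve hydraulic pump trips=occurs, South umbilical offline=not, Secondary pipe ram is inoperative=not → at least one input occurs → occurs.
Ram stack fails [AND]: Pilot line faulted=occurs, Control pod fails=occurs, Solenoid stuck=occurs → all inputs occur → occurs.
Shear sequence down [AND]: Annular stack inoperative=occurs, Ram stack fails=occurs → all inputs occur → occurs.
Offshore blowout preventer fails to close [OR]: Shear sequence down=occurs, C accumulator bank offline=not, #1 annular preventer is down=not → at least one input occurs → occurs.

Yes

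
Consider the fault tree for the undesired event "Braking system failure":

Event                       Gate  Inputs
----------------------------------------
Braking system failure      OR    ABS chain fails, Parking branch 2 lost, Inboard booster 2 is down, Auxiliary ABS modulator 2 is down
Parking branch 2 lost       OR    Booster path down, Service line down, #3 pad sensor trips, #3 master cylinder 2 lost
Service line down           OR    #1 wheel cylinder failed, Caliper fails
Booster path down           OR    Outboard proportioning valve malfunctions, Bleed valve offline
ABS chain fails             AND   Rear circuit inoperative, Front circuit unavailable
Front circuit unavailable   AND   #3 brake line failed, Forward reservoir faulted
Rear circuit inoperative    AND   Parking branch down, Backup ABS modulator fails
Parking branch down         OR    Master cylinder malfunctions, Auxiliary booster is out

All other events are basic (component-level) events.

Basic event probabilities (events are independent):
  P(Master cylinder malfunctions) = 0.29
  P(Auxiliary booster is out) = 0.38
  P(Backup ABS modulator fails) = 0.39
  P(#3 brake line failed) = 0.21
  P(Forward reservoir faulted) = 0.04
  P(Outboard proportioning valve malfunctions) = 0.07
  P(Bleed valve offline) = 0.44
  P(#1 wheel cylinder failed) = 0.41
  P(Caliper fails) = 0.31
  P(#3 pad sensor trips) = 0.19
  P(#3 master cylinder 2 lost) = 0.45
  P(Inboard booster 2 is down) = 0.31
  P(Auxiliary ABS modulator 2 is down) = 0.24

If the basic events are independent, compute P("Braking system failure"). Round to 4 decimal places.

0.9506

P(Parking branch down) [OR] = 1 − (1−0.29) × (1−0.38) = 0.559800
P(Rear circuit inoperative) [AND] = 0.559800 × 0.39 = 0.218322
P(Front circuit unavailable) [AND] = 0.21 × 0.04 = 0.008400
P(ABS chain fails) [AND] = 0.218322 × 0.008400 = 0.001834
P(Booster path down) [OR] = 1 − (1−0.07) × (1−0.44) = 0.479200
P(Service line down) [OR] = 1 − (1−0.41) × (1−0.31) = 0.592900
P(Parking branch 2 lost) [OR] = 1 − (1−0.479200) × (1−0.592900) × (1−0.19) × (1−0.45) = 0.905546
P(Braking system failure) [OR] = 1 − (1−0.001834) × (1−0.905546) × (1−0.31) × (1−0.24) = 0.950559
Rounded to 4 decimal places: P(Braking system failure) ≈ 0.9506.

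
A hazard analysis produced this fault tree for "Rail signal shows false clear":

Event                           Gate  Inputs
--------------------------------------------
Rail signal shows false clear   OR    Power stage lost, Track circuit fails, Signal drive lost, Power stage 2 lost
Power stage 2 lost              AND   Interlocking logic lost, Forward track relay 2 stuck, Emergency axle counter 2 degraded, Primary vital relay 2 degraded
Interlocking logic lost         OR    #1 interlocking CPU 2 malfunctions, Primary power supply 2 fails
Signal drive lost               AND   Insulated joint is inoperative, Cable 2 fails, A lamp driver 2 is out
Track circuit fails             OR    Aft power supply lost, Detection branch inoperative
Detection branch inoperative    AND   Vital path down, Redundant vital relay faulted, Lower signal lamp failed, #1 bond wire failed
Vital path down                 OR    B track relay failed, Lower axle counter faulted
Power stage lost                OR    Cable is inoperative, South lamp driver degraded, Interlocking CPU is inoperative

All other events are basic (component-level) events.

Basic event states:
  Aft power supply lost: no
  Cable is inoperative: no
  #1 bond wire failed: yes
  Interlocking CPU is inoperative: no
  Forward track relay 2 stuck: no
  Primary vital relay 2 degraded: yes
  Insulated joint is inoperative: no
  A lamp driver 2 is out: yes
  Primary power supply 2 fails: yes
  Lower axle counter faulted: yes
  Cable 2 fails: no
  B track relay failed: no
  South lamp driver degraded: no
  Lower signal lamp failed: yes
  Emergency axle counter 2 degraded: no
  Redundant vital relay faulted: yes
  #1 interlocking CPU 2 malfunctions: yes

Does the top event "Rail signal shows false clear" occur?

Power stage lost [OR]: Cable is inoperative=not, South lamp driver degraded=not, Interlocking CPU is inoperative=not → no input occurs → does not occur.
Vital path down [OR]: B track relay failed=not, Lower axle counter faulted=occurs → at least one input occurs → occurs.
Detection branch inoperative [AND]: Vital path down=occurs, Redundant vital relay faulted=occurs, Lower signal lamp failed=occurs, #1 bond wire failed=occurs → all inputs occur → occurs.
Track circuit fails [OR]: Aft power supply lost=not, Detection branch inoperative=occurs → at least one input occurs → occurs.
Signal drive lost [AND]: Insulated joint is inoperative=not, Cable 2 fails=not, A lamp driver 2 is out=occurs → not all inputs occur → does not occur.
Interlocking logic lost [OR]: #1 interlocking CPU 2 malfunctions=occurs, Primary power supply 2 fails=occurs → at least one input occurs → occurs.
Power stage 2 lost [AND]: Interlocking logic lost=occurs, Forward track relay 2 stuck=not, Emergency axle counter 2 degraded=not, Primary vital relay 2 degraded=occurs → not all inputs occur → does not occur.
Rail signal shows false clear [OR]: Power stage lost=not, Track circuit fails=occurs, Signal drive lost=not, Power stage 2 lost=not → at least one input occurs → occurs.

Yes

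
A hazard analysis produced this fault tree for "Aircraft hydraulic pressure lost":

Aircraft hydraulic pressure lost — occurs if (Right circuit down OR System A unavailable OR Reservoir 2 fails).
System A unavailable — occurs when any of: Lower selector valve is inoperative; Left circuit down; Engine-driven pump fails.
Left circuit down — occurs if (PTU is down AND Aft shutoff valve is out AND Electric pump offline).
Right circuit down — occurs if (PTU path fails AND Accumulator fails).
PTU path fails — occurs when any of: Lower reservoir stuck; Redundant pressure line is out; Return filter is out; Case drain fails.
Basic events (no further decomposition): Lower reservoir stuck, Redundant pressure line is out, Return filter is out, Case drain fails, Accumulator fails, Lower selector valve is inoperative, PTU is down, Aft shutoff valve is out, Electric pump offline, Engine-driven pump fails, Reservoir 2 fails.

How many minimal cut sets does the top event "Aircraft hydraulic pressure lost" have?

8

PTU path fails [OR]: union of children's cut sets → 4 cut set(s).
Right circuit down [AND]: one cut set from each child combined → 4 × 1 = 4 cut set(s).
Left circuit down [AND]: one cut set from each child combined → 1 × 1 × 1 = 1 cut set(s).
System A unavailable [OR]: union of children's cut sets → 3 cut set(s).
Aircraft hydraulic pressure lost [OR]: union of children's cut sets → 8 cut set(s).
Minimal cut sets: {Accumulator fails, Lower reservoir stuck}; {Accumulator fails, Redundant pressure line is out}; {Accumulator fails, Return filter is out}; {Accumulator fails, Case drain fails}; {Lower selector valve is inoperative}; {Aft shutoff valve is out, Electric pump offline, PTU is down}; {Engine-driven pump fails}; {Reservoir 2 fails}.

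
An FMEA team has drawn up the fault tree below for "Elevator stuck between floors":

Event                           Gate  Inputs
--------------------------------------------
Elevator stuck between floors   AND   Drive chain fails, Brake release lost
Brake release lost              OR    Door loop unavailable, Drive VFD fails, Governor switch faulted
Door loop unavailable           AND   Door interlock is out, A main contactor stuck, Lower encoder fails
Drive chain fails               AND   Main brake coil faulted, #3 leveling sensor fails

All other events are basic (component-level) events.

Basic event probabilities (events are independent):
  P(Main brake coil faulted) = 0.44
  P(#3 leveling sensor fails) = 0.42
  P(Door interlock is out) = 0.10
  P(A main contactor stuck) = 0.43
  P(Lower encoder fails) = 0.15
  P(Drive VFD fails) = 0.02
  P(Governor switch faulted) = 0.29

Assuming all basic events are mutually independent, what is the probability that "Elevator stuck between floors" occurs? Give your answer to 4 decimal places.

P(Drive chain fails) [AND] = 0.44 × 0.42 = 0.184800
P(Door loop unavailable) [AND] = 0.10 × 0.43 × 0.15 = 0.006450
P(Brake release lost) [OR] = 1 − (1−0.006450) × (1−0.02) × (1−0.29) = 0.308688
P(Elevator stuck between floors) [AND] = 0.184800 × 0.308688 = 0.057046
Rounded to 4 decimal places: P(Elevator stuck between floors) ≈ 0.0570.

0.0570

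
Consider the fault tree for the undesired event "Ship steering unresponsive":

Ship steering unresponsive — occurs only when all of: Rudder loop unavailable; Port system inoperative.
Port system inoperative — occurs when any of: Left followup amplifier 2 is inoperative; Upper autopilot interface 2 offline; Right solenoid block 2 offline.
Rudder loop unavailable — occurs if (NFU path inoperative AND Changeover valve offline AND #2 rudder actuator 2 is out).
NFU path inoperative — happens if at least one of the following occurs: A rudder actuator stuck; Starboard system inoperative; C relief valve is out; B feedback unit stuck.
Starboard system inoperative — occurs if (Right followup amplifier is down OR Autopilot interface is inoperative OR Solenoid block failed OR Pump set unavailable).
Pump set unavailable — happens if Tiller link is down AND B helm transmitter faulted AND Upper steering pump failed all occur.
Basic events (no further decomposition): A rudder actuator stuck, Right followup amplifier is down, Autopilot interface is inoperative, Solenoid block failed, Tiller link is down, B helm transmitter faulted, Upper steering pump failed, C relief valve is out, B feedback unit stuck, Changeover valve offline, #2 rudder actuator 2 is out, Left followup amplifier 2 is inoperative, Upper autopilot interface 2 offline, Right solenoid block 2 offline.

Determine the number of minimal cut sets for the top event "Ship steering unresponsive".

21

Pump set unavailable [AND]: one cut set from each child combined → 1 × 1 × 1 = 1 cut set(s).
Starboard system inoperative [OR]: union of children's cut sets → 4 cut set(s).
NFU path inoperative [OR]: union of children's cut sets → 7 cut set(s).
Rudder loop unavailable [AND]: one cut set from each child combined → 7 × 1 × 1 = 7 cut set(s).
Port system inoperative [OR]: union of children's cut sets → 3 cut set(s).
Ship steering unresponsive [AND]: one cut set from each child combined → 7 × 3 = 21 cut set(s).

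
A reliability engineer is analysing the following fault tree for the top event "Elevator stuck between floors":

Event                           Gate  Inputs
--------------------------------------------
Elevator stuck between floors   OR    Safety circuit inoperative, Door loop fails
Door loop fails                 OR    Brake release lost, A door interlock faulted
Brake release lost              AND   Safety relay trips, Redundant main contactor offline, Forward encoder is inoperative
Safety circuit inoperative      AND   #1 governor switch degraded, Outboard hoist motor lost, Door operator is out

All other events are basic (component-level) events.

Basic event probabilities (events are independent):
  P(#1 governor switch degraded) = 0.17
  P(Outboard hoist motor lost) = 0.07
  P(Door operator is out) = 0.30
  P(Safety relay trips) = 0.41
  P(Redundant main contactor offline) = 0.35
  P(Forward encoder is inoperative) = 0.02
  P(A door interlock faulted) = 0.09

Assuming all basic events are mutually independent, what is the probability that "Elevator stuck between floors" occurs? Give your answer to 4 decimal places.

0.0959

P(Safety circuit inoperative) [AND] = 0.17 × 0.07 × 0.30 = 0.003570
P(Brake release lost) [AND] = 0.41 × 0.35 × 0.02 = 0.002870
P(Door loop fails) [OR] = 1 − (1−0.002870) × (1−0.09) = 0.092612
P(Elevator stuck between floors) [OR] = 1 − (1−0.003570) × (1−0.092612) = 0.095851
Rounded to 4 decimal places: P(Elevator stuck between floors) ≈ 0.0959.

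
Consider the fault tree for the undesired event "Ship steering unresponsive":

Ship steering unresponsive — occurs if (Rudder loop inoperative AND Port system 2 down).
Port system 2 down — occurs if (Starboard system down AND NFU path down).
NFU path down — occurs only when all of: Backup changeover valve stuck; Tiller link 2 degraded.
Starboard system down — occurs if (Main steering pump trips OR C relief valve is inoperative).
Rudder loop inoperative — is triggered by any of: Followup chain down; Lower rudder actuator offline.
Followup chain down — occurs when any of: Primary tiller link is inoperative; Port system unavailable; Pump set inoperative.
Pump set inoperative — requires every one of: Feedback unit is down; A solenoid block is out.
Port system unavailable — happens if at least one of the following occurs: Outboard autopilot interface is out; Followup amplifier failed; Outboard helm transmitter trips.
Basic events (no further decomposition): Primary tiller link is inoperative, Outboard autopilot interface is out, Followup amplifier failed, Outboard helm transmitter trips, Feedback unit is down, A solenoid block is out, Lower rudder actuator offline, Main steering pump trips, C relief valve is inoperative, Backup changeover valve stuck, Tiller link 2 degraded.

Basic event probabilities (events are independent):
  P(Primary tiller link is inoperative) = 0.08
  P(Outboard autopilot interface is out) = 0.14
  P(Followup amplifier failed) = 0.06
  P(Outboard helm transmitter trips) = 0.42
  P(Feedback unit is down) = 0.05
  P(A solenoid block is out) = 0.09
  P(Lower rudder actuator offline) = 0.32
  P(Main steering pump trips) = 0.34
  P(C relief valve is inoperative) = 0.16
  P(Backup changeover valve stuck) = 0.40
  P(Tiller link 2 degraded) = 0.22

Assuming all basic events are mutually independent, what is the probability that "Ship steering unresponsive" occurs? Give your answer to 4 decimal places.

P(Port system unavailable) [OR] = 1 − (1−0.14) × (1−0.06) × (1−0.42) = 0.531128
P(Pump set inoperative) [AND] = 0.05 × 0.09 = 0.004500
P(Followup chain down) [OR] = 1 − (1−0.08) × (1−0.531128) × (1−0.004500) = 0.570579
P(Rudder loop inoperative) [OR] = 1 − (1−0.570579) × (1−0.32) = 0.707994
P(Starboard system down) [OR] = 1 − (1−0.34) × (1−0.16) = 0.445600
P(NFU path down) [AND] = 0.40 × 0.22 = 0.088000
P(Port system 2 down) [AND] = 0.445600 × 0.088000 = 0.039213
P(Ship steering unresponsive) [AND] = 0.707994 × 0.039213 = 0.027763
Rounded to 4 decimal places: P(Ship steering unresponsive) ≈ 0.0278.

0.0278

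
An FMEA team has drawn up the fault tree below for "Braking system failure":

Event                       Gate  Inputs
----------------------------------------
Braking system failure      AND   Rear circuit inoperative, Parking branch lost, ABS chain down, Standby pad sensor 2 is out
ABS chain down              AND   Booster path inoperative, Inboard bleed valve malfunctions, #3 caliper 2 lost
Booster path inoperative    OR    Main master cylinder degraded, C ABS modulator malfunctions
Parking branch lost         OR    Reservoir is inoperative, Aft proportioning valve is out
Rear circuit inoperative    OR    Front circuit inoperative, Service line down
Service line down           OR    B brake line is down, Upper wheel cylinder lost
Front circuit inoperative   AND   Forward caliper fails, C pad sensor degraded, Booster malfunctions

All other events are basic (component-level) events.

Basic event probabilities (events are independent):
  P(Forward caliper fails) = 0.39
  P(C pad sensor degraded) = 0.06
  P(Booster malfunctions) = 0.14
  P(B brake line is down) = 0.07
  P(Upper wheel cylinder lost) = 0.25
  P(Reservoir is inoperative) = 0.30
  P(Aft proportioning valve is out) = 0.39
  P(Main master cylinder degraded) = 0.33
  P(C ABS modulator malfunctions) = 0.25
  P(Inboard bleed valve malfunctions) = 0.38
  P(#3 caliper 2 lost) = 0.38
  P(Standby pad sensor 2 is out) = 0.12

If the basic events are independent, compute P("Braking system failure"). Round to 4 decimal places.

0.0015

P(Front circuit inoperative) [AND] = 0.39 × 0.06 × 0.14 = 0.003276
P(Service line down) [OR] = 1 − (1−0.07) × (1−0.25) = 0.302500
P(Rear circuit inoperative) [OR] = 1 − (1−0.003276) × (1−0.302500) = 0.304785
P(Parking branch lost) [OR] = 1 − (1−0.30) × (1−0.39) = 0.573000
P(Booster path inoperative) [OR] = 1 − (1−0.33) × (1−0.25) = 0.497500
P(ABS chain down) [AND] = 0.497500 × 0.38 × 0.38 = 0.071839
P(Braking system failure) [AND] = 0.304785 × 0.573000 × 0.071839 × 0.12 = 0.001506
Rounded to 4 decimal places: P(Braking system failure) ≈ 0.0015.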